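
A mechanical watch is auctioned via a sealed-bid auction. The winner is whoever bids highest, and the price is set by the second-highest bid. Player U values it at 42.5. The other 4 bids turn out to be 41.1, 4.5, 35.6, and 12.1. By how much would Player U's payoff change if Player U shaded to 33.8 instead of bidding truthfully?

-1.4

The highest competing bid is 41.1.
Bidding truthfully at 42.5: Player U has the top bid, wins, and pays the second-highest bid 41.1. Payoff = 42.5 − 41.1 = 1.4.
Bidding 33.8: the top bid is 41.1 (a rival), so Player U loses. Payoff = 0.0.
Change = 0.0 − 1.4 = -1.4.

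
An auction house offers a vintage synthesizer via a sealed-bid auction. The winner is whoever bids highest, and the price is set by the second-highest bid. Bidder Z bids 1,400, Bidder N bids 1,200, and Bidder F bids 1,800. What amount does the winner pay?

Bids in descending order: Bidder F 1,800, then Bidder Z 1,400, then Bidder N 1,200.
Bidder F has the highest bid, so Bidder F wins.
The second-highest bid is 1,400, so that is what Bidder F pays.

The winner pays 1,400.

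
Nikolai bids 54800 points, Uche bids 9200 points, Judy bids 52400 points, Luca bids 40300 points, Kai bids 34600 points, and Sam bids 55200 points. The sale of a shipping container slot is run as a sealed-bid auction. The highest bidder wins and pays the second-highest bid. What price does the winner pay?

Price paid: 54800 points.

Ordered from highest: Sam 55200 points > Nikolai 54800 points > Judy 52400 points > Luca 40300 points > Kai 34600 points > Uche 9200 points.
Sam has the highest bid, so Sam wins.
The second-highest bid is 54800 points, so that is what Sam pays.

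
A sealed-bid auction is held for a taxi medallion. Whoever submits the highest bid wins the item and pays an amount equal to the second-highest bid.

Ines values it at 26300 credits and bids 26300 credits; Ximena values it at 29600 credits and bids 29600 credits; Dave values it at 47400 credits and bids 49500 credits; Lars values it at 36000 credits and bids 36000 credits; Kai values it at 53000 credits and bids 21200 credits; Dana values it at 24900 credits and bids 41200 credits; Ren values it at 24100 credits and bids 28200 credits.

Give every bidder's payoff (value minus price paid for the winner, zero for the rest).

Bids in descending order: Dave 49500 credits, then Dana 41200 credits, then Lars 36000 credits, then Ximena 29600 credits, then Ren 28200 credits, then Ines 26300 credits, then Kai 21200 credits.
Dave has the top bid and wins; the price is the second-highest bid, 41200 credits.
Dave's payoff = 47400 credits − 41200 credits = 6200 credits. All other bidders lose, so their payoff is 0.

Payoffs: Ines 0 credits, Ximena 0 credits, Dave 6200 credits, Lars 0 credits, Kai 0 credits, Dana 0 credits, Ren 0 credits.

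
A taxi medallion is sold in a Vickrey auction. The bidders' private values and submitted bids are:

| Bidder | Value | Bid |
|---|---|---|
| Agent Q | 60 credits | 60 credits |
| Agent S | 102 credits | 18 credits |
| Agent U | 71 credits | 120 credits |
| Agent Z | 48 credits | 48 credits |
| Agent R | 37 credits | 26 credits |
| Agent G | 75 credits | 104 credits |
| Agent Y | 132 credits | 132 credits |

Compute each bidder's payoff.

Ordered from highest: Agent Y 132 credits > Agent U 120 credits > Agent G 104 credits > Agent Q 60 credits > Agent Z 48 credits > Agent R 26 credits > Agent S 18 credits.
Agent Y has the top bid and wins; the price is the second-highest bid, 120 credits.
Agent Y's payoff = 132 credits − 120 credits = 12 credits. All other bidders lose, so their payoff is 0.

Agent Q 0 credits, Agent S 0 credits, Agent U 0 credits, Agent Z 0 credits, Agent R 0 credits, Agent G 0 credits, Agent Y 12 credits.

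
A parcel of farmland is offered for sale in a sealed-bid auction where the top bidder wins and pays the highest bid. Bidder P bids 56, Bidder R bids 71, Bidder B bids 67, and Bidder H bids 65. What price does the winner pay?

Price paid: 71.

Bids in descending order: Bidder R 71 > Bidder B 67 > Bidder H 65 > Bidder P 56.
Bidder R is the highest bidder, so Bidder R wins.
Under the first-price rule, the price is the highest bid: 71.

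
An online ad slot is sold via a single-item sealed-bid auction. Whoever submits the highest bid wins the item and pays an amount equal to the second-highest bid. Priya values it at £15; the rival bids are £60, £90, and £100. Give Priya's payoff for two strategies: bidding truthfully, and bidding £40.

Truthful: £0; alternative: £0.

The highest competing bid is £100.
Bidding truthfully at £15: the top bid is £100 (a rival), so Priya loses. Payoff = £0.
Bidding £40: the top bid is £100 (a rival), so Priya loses. Payoff = £0.
The bid only affects whether you win, not the price — here both bids land on the same side of the top rival bid, so the deviation is payoff-neutral.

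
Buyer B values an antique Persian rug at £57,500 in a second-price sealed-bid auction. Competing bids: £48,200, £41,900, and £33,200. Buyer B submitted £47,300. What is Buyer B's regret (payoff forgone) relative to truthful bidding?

£9,300

The highest competing bid is £48,200.
Bidding truthfully at £57,500: Buyer B has the top bid, wins, and pays the second-highest bid £48,200. Payoff = £57,500 − £48,200 = £9,300.
Bidding £47,300: the top bid is £48,200 (a rival), so Buyer B loses. Payoff = £0.
Regret = truthful payoff − actual payoff = £9,300 − £0 = £9,300.
This is the dominant-strategy logic: truthful bidding weakly beats any alternative.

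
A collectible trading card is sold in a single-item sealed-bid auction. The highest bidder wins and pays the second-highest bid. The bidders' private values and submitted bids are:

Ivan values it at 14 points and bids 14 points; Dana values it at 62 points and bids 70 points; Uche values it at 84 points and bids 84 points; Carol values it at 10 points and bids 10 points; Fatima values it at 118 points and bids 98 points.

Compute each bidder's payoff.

Ranking the bids: Fatima 98 points > Uche 84 points > Dana 70 points > Ivan 14 points > Carol 10 points.
Fatima has the top bid and wins; the price is the second-highest bid, 84 points.
Fatima's payoff = 118 points − 84 points = 34 points. All other bidders lose, so their payoff is 0.

Payoffs: Ivan 0 points, Dana 0 points, Uche 0 points, Carol 0 points, Fatima 34 points.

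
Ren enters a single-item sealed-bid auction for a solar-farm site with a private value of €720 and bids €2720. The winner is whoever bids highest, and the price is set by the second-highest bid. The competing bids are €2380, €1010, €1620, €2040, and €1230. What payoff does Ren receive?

Highest competing bid: €2380.
Ren's bid €2720 is the highest overall, so Ren wins and pays the second-highest bid, €2380.
Payoff = value − price = €720 − €2380 = -€1660.

-€1660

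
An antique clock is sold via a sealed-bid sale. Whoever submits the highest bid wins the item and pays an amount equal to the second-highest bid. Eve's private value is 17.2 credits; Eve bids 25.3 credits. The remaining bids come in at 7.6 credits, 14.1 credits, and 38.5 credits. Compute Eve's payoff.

0.0 credits

Highest competing bid: 38.5 credits.
Eve's bid 25.3 credits is not the highest, so Eve loses, pays nothing, and earns zero payoff.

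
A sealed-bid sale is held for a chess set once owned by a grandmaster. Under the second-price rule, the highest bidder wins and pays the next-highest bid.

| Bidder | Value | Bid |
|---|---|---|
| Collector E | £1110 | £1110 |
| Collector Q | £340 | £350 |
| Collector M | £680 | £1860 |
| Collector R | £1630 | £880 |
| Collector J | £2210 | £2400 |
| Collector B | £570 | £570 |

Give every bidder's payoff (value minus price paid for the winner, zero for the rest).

Collector E £0, Collector Q £0, Collector M £0, Collector R £0, Collector J £350, Collector B £0.

Bids in descending order: Collector J £2400, then Collector M £1860, then Collector E £1110, then Collector R £880, then Collector B £570, then Collector Q £350.
Collector J has the top bid and wins; the price is the second-highest bid, £1860.
Collector J's payoff = £2210 − £1860 = £350. All other bidders lose, so their payoff is 0.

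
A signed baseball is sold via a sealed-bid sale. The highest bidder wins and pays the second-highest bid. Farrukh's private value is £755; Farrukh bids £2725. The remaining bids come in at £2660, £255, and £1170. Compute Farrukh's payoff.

Payoff = -£1905.

Highest competing bid: £2660.
Farrukh's bid £2725 is the highest overall, so Farrukh wins and pays the second-highest bid, £2660.
Payoff = value − price = £755 − £2660 = -£1905.
Overbidding won the item at a price above value — truthful bidding would have avoided this loss.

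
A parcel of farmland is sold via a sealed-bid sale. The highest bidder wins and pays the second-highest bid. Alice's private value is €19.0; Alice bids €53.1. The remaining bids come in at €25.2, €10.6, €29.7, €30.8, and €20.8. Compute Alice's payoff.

Highest competing bid: €30.8.
Alice's bid €53.1 is the highest overall, so Alice wins and pays the second-highest bid, €30.8.
Payoff = value − price = €19.0 − €30.8 = -€11.8.

-€11.8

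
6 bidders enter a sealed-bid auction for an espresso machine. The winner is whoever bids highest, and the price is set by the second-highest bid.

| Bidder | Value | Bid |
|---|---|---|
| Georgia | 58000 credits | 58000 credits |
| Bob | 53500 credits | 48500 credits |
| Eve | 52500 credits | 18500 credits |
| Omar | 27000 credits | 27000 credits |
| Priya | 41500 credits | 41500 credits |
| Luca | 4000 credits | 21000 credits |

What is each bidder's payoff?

Sorted high to low: Georgia 58000 credits > Bob 48500 credits > Priya 41500 credits > Omar 27000 credits > Luca 21000 credits > Eve 18500 credits.
Georgia has the top bid and wins; the price is the second-highest bid, 48500 credits.
Georgia's payoff = 58000 credits − 48500 credits = 9500 credits. All other bidders lose, so their payoff is 0.

Georgia 9500 credits, Bob 0 credits, Eve 0 credits, Omar 0 credits, Priya 0 credits, Luca 0 credits.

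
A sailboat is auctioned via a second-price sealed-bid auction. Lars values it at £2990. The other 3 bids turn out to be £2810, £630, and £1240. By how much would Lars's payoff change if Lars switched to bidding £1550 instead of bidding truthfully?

-£180

The highest competing bid is £2810.
Bidding truthfully at £2990: Lars has the top bid, wins, and pays the second-highest bid £2810. Payoff = £2990 − £2810 = £180.
Bidding £1550: the top bid is £2810 (a rival), so Lars loses. Payoff = £0.
Change = £0 − £180 = -£180.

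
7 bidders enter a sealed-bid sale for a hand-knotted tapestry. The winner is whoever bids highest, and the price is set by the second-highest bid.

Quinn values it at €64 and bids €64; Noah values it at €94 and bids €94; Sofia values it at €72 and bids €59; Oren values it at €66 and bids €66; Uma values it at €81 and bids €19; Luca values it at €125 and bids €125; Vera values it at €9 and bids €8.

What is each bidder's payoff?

Sorted high to low: Luca €125 > Noah €94 > Oren €66 > Quinn €64 > Sofia €59 > Uma €19 > Vera €8.
Luca has the top bid and wins; the price is the second-highest bid, €94.
Luca's payoff = €125 − €94 = €31. All other bidders lose, so their payoff is 0.

Payoffs: Quinn €0, Noah €0, Sofia €0, Oren €0, Uma €0, Luca €31, Vera €0.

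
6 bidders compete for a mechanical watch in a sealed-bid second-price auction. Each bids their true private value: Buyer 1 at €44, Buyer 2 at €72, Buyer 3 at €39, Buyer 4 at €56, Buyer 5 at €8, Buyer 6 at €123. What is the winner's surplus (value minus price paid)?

€51

Ordered from highest: Buyer 6 €123; Buyer 2 €72; Buyer 4 €56; Buyer 1 €44; Buyer 3 €39; Buyer 5 €8.
Buyer 6 wins with the top bid and pays the second-highest, €72.
Surplus = €123 − €72 = €51.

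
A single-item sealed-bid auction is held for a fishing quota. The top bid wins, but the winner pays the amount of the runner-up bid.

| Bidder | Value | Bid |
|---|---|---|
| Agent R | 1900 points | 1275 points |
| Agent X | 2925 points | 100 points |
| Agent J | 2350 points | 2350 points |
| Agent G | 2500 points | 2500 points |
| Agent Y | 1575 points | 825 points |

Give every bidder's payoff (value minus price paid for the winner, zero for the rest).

Payoffs: Agent R 0 points, Agent X 0 points, Agent J 0 points, Agent G 150 points, Agent Y 0 points.

Bids in descending order: Agent G 2500 points > Agent J 2350 points > Agent R 1275 points > Agent Y 825 points > Agent X 100 points.
Agent G has the top bid and wins; the price is the second-highest bid, 2350 points.
Agent G's payoff = 2500 points − 2350 points = 150 points. All other bidders lose, so their payoff is 0.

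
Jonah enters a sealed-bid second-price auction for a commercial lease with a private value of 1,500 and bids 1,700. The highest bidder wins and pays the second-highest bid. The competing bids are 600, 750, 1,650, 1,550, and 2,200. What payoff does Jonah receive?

Highest competing bid: 2,200.
Jonah's bid 1,700 is not the highest, so Jonah loses, pays nothing, and earns zero payoff.

0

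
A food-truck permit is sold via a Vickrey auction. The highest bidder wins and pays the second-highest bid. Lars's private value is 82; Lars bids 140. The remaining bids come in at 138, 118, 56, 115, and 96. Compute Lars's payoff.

Highest competing bid: 138.
Lars's bid 140 is the highest overall, so Lars wins and pays the second-highest bid, 138.
Payoff = value − price = 82 − 138 = -56.

Payoff = -56.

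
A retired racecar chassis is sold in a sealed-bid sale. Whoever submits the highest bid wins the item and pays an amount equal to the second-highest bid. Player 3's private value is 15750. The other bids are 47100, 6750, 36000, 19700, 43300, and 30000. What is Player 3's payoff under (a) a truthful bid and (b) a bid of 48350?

The highest competing bid is 47100.
Bidding truthfully at 15750: the top bid is 47100 (a rival), so Player 3 loses. Payoff = 0.
Bidding 48350: Player 3 has the top bid, wins, and pays the second-highest bid 47100. Payoff = 15750 − 47100 = -31350.

Truthful: 0; alternative: -31350.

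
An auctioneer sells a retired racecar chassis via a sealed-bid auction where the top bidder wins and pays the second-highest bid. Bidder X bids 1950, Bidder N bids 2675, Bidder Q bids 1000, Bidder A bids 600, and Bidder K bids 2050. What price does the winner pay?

Price paid: 2050.

Ranking the bids: Bidder N 2675, then Bidder K 2050, then Bidder X 1950, then Bidder Q 1000, then Bidder A 600.
Bidder N is the highest bidder, so Bidder N wins.
Under the second-price rule, the price is the second-highest bid: 2050.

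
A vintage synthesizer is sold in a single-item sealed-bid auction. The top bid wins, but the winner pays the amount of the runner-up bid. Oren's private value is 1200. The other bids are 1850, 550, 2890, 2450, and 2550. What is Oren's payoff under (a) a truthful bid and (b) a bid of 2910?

The highest competing bid is 2890.
Bidding truthfully at 1200: the top bid is 2890 (a rival), so Oren loses. Payoff = 0.
Bidding 2910: Oren has the top bid, wins, and pays the second-highest bid 2890. Payoff = 1200 − 2890 = -1690.

Truthful: 0; alternative: -1690.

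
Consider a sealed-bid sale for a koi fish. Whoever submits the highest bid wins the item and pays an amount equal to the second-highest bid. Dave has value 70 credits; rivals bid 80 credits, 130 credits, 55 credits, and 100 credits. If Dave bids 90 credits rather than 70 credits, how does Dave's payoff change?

0 credits

The highest competing bid is 130 credits.
Bidding truthfully at 70 credits: the top bid is 130 credits (a rival), so Dave loses. Payoff = 0 credits.
Bidding 90 credits: the top bid is 130 credits (a rival), so Dave loses. Payoff = 0 credits.
Change = 0 credits − 0 credits = 0 credits.
The bid only affects whether you win, not the price — here both bids land on the same side of the top rival bid, so the deviation is payoff-neutral.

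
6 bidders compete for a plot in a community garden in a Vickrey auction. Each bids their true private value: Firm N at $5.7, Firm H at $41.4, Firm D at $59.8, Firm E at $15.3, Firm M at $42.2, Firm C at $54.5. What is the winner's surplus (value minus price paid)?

Ranking the bids: Firm D $59.8, then Firm C $54.5, then Firm M $42.2, then Firm H $41.4, then Firm E $15.3, then Firm N $5.7.
Firm D wins with the top bid and pays the second-highest, $54.5.
Surplus = $59.8 − $54.5 = $5.3.

$5.3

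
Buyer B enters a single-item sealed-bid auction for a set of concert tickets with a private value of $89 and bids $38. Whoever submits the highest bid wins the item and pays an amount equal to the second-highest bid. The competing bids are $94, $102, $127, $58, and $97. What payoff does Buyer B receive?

Buyer B's payoff: $0.

Highest competing bid: $127.
Buyer B's bid $38 is not the highest, so Buyer B loses, pays nothing, and earns zero payoff.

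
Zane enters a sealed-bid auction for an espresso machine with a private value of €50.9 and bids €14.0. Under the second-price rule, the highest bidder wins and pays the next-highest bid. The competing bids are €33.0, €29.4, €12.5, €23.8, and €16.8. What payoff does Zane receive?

Payoff = €0.0.

Highest competing bid: €33.0.
Zane's bid €14.0 is not the highest, so Zane loses, pays nothing, and earns zero payoff.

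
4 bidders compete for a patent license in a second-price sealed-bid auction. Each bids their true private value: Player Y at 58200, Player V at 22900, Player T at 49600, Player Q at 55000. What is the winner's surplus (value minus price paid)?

Bids in descending order: Player Y 58200 > Player Q 55000 > Player T 49600 > Player V 22900.
Player Y wins with the top bid and pays the second-highest, 55000.
Surplus = 58200 − 55000 = 3200.

3200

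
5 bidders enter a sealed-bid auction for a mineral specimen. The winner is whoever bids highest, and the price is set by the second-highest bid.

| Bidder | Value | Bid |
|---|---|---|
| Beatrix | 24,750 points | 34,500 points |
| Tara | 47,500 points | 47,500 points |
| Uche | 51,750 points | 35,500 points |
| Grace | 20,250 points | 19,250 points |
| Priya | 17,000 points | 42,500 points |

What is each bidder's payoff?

Beatrix 0 points, Tara 5,000 points, Uche 0 points, Grace 0 points, Priya 0 points.

Bids in descending order: Tara 47,500 points > Priya 42,500 points > Uche 35,500 points > Beatrix 34,500 points > Grace 19,250 points.
Tara has the top bid and wins; the price is the second-highest bid, 42,500 points.
Tara's payoff = 47,500 points − 42,500 points = 5,000 points. All other bidders lose, so their payoff is 0.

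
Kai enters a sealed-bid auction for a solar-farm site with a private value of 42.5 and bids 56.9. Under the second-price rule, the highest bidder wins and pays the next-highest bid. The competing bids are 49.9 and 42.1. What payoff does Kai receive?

Payoff = -7.4.

Highest competing bid: 49.9.
Kai's bid 56.9 is the highest overall, so Kai wins and pays the second-highest bid, 49.9.
Payoff = value − price = 42.5 − 49.9 = -7.4.
Overbidding won the item at a price above value — truthful bidding would have avoided this loss.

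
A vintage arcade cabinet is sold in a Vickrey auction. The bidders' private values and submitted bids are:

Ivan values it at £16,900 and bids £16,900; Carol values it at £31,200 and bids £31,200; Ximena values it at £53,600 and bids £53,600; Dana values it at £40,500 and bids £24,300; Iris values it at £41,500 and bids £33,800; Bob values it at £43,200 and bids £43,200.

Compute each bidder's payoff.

Ranking the bids: Ximena £53,600 > Bob £43,200 > Iris £33,800 > Carol £31,200 > Dana £24,300 > Ivan £16,900.
Ximena has the top bid and wins; the price is the second-highest bid, £43,200.
Ximena's payoff = £53,600 − £43,200 = £10,400. All other bidders lose, so their payoff is 0.

Payoffs: Ivan £0, Carol £0, Ximena £10,400, Dana £0, Iris £0, Bob £0.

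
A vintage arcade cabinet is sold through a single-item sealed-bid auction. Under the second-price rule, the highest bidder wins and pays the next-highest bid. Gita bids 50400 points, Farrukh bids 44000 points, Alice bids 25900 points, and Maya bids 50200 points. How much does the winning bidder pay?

Price paid: 50200 points.

Ranking the bids: Gita 50400 points, then Maya 50200 points, then Farrukh 44000 points, then Alice 25900 points.
Gita has the highest bid, so Gita wins.
The second-highest bid is 50200 points, so that is what Gita pays.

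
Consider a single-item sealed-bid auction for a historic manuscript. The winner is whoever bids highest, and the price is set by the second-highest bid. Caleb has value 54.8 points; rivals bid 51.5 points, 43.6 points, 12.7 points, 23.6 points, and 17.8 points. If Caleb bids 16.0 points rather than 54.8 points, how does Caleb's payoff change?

The highest competing bid is 51.5 points.
Bidding truthfully at 54.8 points: Caleb has the top bid, wins, and pays the second-highest bid 51.5 points. Payoff = 54.8 points − 51.5 points = 3.3 points.
Bidding 16.0 points: the top bid is 51.5 points (a rival), so Caleb loses. Payoff = 0.0 points.
Change = 0.0 points − 3.3 points = -3.3 points.
This is the dominant-strategy logic: truthful bidding weakly beats any alternative.

Payoff change: -3.3 points.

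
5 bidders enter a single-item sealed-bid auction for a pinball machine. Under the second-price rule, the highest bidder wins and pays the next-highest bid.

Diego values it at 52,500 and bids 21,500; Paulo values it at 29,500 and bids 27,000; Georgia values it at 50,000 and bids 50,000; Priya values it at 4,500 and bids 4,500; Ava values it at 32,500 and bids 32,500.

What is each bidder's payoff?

Ranking the bids: Georgia 50,000, then Ava 32,500, then Paulo 27,000, then Diego 21,500, then Priya 4,500.
Georgia has the top bid and wins; the price is the second-highest bid, 32,500.
Georgia's payoff = 50,000 − 32,500 = 17,500. All other bidders lose, so their payoff is 0.

Payoffs: Diego 0, Paulo 0, Georgia 17,500, Priya 0, Ava 0.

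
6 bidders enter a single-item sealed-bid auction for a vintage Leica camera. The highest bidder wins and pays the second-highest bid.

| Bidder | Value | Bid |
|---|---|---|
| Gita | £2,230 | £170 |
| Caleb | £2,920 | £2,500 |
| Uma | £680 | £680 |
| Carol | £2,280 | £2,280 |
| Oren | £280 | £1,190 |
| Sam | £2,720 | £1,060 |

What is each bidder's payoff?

Bids in descending order: Caleb £2,500 > Carol £2,280 > Oren £1,190 > Sam £1,060 > Uma £680 > Gita £170.
Caleb has the top bid and wins; the price is the second-highest bid, £2,280.
Caleb's payoff = £2,920 − £2,280 = £640. All other bidders lose, so their payoff is 0.

Gita £0, Caleb £640, Uma £0, Carol £0, Oren £0, Sam £0.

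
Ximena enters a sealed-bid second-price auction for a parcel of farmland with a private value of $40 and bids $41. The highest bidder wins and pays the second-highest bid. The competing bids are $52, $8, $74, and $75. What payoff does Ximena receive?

Highest competing bid: $75.
Ximena's bid $41 is not the highest, so Ximena loses, pays nothing, and earns zero payoff.

Ximena's payoff: $0.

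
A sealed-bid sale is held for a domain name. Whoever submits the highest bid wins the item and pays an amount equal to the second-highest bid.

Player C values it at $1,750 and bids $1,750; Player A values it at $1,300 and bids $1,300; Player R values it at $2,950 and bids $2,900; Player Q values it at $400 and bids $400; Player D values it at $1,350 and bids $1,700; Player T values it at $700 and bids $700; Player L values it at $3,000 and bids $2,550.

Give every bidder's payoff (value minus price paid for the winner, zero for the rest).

Player C $0, Player A $0, Player R $400, Player Q $0, Player D $0, Player T $0, Player L $0.

Sorted high to low: Player R $2,900; Player L $2,550; Player C $1,750; Player D $1,700; Player A $1,300; Player T $700; Player Q $400.
Player R has the top bid and wins; the price is the second-highest bid, $2,550.
Player R's payoff = $2,950 − $2,550 = $400. All other bidders lose, so their payoff is 0.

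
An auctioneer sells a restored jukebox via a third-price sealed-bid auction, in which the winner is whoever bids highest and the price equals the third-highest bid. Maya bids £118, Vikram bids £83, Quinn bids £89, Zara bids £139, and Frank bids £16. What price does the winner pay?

Price paid: £89.

Bids in descending order: Zara £139 > Maya £118 > Quinn £89 > Vikram £83 > Frank £16.
Zara is the highest bidder, so Zara wins.
Under the third-price rule, the price is the third-highest bid: £89.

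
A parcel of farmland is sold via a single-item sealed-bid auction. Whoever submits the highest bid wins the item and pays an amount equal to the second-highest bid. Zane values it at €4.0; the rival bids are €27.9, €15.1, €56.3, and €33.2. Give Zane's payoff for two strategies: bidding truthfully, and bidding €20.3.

Truthful: €0.0; alternative: €0.0.

The highest competing bid is €56.3.
Bidding truthfully at €4.0: the top bid is €56.3 (a rival), so Zane loses. Payoff = €0.0.
Bidding €20.3: the top bid is €56.3 (a rival), so Zane loses. Payoff = €0.0.
The bid only affects whether you win, not the price — here both bids land on the same side of the top rival bid, so the deviation is payoff-neutral.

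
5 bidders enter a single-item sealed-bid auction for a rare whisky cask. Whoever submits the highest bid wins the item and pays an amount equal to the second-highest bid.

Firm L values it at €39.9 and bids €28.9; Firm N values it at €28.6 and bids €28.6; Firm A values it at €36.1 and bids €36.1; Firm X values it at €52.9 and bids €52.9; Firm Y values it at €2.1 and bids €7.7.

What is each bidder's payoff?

Ranking the bids: Firm X €52.9; Firm A €36.1; Firm L €28.9; Firm N €28.6; Firm Y €7.7.
Firm X has the top bid and wins; the price is the second-highest bid, €36.1.
Firm X's payoff = €52.9 − €36.1 = €16.8. All other bidders lose, so their payoff is 0.

Payoffs: Firm L €0.0, Firm N €0.0, Firm A €0.0, Firm X €16.8, Firm Y €0.0.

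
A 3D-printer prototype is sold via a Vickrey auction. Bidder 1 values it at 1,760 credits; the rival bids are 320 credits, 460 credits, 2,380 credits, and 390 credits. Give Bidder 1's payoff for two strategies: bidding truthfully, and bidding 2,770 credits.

Truthful: 0 credits; alternative: -620 credits.

The highest competing bid is 2,380 credits.
Bidding truthfully at 1,760 credits: the top bid is 2,380 credits (a rival), so Bidder 1 loses. Payoff = 0 credits.
Bidding 2,770 credits: Bidder 1 has the top bid, wins, and pays the second-highest bid 2,380 credits. Payoff = 1,760 credits − 2,380 credits = -620 credits.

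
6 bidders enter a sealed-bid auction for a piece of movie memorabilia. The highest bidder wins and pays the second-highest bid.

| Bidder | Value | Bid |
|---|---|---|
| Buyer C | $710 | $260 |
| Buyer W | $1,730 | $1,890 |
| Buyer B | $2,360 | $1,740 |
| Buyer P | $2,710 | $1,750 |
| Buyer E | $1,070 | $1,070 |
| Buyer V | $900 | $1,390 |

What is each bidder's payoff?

Ordered from highest: Buyer W $1,890; Buyer P $1,750; Buyer B $1,740; Buyer V $1,390; Buyer E $1,070; Buyer C $260.
Buyer W has the top bid and wins; the price is the second-highest bid, $1,750.
Buyer W's payoff = $1,730 − $1,750 = -$20. All other bidders lose, so their payoff is 0.

Buyer C $0, Buyer W -$20, Buyer B $0, Buyer P $0, Buyer E $0, Buyer V $0.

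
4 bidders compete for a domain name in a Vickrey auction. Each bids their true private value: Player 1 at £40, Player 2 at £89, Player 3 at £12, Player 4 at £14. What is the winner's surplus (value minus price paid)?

Sorted high to low: Player 2 £89 > Player 1 £40 > Player 4 £14 > Player 3 £12.
Player 2 wins with the top bid and pays the second-highest, £40.
Surplus = £89 − £40 = £49.

£49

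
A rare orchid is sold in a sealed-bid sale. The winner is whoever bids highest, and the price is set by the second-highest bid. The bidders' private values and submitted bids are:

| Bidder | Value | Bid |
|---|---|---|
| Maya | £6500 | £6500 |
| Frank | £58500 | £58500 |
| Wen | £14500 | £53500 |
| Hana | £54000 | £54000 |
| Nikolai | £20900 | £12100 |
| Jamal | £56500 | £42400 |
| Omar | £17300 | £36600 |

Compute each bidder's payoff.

Ordered from highest: Frank £58500 > Hana £54000 > Wen £53500 > Jamal £42400 > Omar £36600 > Nikolai £12100 > Maya £6500.
Frank has the top bid and wins; the price is the second-highest bid, £54000.
Frank's payoff = £58500 − £54000 = £4500. All other bidders lose, so their payoff is 0.

Maya £0, Frank £4500, Wen £0, Hana £0, Nikolai £0, Jamal £0, Omar £0.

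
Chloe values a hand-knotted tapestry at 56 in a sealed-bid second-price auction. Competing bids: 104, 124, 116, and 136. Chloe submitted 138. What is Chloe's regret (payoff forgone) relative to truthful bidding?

The highest competing bid is 136.
Bidding truthfully at 56: the top bid is 136 (a rival), so Chloe loses. Payoff = 0.
Bidding 138: Chloe has the top bid, wins, and pays the second-highest bid 136. Payoff = 56 − 136 = -80.
Regret = truthful payoff − actual payoff = 0 − -80 = 80.

Regret: 80.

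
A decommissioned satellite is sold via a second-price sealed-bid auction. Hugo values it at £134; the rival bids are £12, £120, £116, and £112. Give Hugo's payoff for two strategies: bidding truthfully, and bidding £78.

(a) £14  (b) £0

The highest competing bid is £120.
Bidding truthfully at £134: Hugo has the top bid, wins, and pays the second-highest bid £120. Payoff = £134 − £120 = £14.
Bidding £78: the top bid is £120 (a rival), so Hugo loses. Payoff = £0.
Deviating from a truthful bid can only lose payoff in a second-price auction — never gain.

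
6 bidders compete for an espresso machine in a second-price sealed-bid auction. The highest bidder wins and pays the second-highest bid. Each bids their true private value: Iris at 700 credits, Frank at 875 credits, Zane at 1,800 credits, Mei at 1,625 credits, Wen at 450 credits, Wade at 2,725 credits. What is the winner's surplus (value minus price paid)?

Winner's surplus: 925 credits.

Ordered from highest: Wade 2,725 credits > Zane 1,800 credits > Mei 1,625 credits > Frank 875 credits > Iris 700 credits > Wen 450 credits.
Wade wins with the top bid and pays the second-highest, 1,800 credits.
Surplus = 2,725 credits − 1,800 credits = 925 credits.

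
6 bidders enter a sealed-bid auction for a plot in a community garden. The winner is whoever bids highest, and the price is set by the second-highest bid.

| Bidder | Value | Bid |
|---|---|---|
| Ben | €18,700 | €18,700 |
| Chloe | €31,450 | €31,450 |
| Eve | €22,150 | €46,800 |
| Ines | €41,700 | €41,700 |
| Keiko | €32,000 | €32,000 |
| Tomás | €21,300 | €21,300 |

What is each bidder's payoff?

Payoffs: Ben €0, Chloe €0, Eve -€19,550, Ines €0, Keiko €0, Tomás €0.

Sorted high to low: Eve €46,800; Ines €41,700; Keiko €32,000; Chloe €31,450; Tomás €21,300; Ben €18,700.
Eve has the top bid and wins; the price is the second-highest bid, €41,700.
Eve's payoff = €22,150 − €41,700 = -€19,550. All other bidders lose, so their payoff is 0.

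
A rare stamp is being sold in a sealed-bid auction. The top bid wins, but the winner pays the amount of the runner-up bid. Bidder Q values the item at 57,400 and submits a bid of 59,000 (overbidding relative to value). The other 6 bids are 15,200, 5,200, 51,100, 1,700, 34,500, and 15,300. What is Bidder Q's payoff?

6,300

Highest competing bid: 51,100.
Bidder Q's bid 59,000 is the highest overall, so Bidder Q wins and pays the second-highest bid, 51,100.
Payoff = value − price = 57,400 − 51,100 = 6,300.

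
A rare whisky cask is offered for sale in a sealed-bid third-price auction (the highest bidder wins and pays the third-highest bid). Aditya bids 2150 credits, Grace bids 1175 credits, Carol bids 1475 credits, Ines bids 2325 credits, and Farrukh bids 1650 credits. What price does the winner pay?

Ranking the bids: Ines 2325 credits; Aditya 2150 credits; Farrukh 1650 credits; Carol 1475 credits; Grace 1175 credits.
Ines is the highest bidder, so Ines wins.
Under the third-price rule, the price is the third-highest bid: 1650 credits.

1650 credits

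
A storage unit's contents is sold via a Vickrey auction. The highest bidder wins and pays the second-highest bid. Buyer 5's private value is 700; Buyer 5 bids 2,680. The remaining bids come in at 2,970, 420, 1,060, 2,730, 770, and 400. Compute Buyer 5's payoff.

Highest competing bid: 2,970.
Buyer 5's bid 2,680 is not the highest, so Buyer 5 loses, pays nothing, and earns zero payoff.

The bidder's payoff: 0.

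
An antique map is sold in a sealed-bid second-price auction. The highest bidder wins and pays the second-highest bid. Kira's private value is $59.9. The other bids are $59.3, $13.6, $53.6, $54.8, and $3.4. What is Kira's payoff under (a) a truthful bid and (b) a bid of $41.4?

(a) $0.6  (b) $0.0

The highest competing bid is $59.3.
Bidding truthfully at $59.9: Kira has the top bid, wins, and pays the second-highest bid $59.3. Payoff = $59.9 − $59.3 = $0.6.
Bidding $41.4: the top bid is $59.3 (a rival), so Kira loses. Payoff = $0.0.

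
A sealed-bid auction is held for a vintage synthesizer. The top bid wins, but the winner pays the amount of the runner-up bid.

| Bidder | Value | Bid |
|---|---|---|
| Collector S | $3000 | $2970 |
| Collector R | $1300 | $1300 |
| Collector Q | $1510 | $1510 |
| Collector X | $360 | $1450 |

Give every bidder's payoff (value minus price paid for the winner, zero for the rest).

Ordered from highest: Collector S $2970 > Collector Q $1510 > Collector X $1450 > Collector R $1300.
Collector S has the top bid and wins; the price is the second-highest bid, $1510.
Collector S's payoff = $3000 − $1510 = $1490. All other bidders lose, so their payoff is 0.

Payoffs: Collector S $1490, Collector R $0, Collector Q $0, Collector X $0.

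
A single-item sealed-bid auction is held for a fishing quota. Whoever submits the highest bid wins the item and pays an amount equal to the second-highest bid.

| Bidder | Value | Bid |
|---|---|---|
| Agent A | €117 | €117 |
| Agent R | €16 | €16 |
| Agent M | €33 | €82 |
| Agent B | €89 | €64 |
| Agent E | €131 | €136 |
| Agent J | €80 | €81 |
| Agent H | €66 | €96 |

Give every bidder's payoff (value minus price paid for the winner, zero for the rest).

Ordered from highest: Agent E €136, then Agent A €117, then Agent H €96, then Agent M €82, then Agent J €81, then Agent B €64, then Agent R €16.
Agent E has the top bid and wins; the price is the second-highest bid, €117.
Agent E's payoff = €131 − €117 = €14. All other bidders lose, so their payoff is 0.

Agent A €0, Agent R €0, Agent M €0, Agent B €0, Agent E €14, Agent J €0, Agent H €0.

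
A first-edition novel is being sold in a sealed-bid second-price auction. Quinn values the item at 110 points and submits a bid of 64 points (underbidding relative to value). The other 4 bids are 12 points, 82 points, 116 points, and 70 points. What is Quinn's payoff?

0 points

Highest competing bid: 116 points.
Quinn's bid 64 points is not the highest, so Quinn loses, pays nothing, and earns zero payoff.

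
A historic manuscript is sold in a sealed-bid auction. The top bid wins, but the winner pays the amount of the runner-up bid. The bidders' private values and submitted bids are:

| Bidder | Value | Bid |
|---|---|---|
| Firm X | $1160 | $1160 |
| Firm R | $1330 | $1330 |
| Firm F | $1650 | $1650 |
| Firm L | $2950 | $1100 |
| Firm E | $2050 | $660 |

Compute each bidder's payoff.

Payoffs: Firm X $0, Firm R $0, Firm F $320, Firm L $0, Firm E $0.

Sorted high to low: Firm F $1650, then Firm R $1330, then Firm X $1160, then Firm L $1100, then Firm E $660.
Firm F has the top bid and wins; the price is the second-highest bid, $1330.
Firm F's payoff = $1650 − $1330 = $320. All other bidders lose, so their payoff is 0.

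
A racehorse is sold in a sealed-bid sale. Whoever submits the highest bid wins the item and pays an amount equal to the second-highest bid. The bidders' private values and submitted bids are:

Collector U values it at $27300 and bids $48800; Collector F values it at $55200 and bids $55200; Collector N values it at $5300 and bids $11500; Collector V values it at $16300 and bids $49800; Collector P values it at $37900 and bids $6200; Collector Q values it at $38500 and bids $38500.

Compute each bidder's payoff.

Payoffs: Collector U $0, Collector F $5400, Collector N $0, Collector V $0, Collector P $0, Collector Q $0.

Ordered from highest: Collector F $55200, then Collector V $49800, then Collector U $48800, then Collector Q $38500, then Collector N $11500, then Collector P $6200.
Collector F has the top bid and wins; the price is the second-highest bid, $49800.
Collector F's payoff = $55200 − $49800 = $5400. All other bidders lose, so their payoff is 0.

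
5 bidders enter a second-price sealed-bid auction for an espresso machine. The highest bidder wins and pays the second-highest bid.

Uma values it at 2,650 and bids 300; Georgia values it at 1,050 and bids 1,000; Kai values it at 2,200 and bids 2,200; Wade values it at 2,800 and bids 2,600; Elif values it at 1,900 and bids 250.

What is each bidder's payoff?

Sorted high to low: Wade 2,600; Kai 2,200; Georgia 1,000; Uma 300; Elif 250.
Wade has the top bid and wins; the price is the second-highest bid, 2,200.
Wade's payoff = 2,800 − 2,200 = 600. All other bidders lose, so their payoff is 0.

Uma 0, Georgia 0, Kai 0, Wade 600, Elif 0.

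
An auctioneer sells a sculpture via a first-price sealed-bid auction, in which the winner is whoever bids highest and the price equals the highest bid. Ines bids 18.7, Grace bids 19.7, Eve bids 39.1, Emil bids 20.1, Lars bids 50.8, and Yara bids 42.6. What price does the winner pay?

Price paid: 50.8.

Sorted high to low: Lars 50.8 > Yara 42.6 > Eve 39.1 > Emil 20.1 > Grace 19.7 > Ines 18.7.
Lars is the highest bidder, so Lars wins.
Under the first-price rule, the price is the highest bid: 50.8.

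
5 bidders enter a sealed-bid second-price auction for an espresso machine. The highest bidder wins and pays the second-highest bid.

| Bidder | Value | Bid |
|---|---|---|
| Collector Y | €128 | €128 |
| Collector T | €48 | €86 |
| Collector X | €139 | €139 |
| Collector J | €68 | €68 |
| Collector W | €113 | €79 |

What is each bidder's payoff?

Sorted high to low: Collector X €139 > Collector Y €128 > Collector T €86 > Collector W €79 > Collector J €68.
Collector X has the top bid and wins; the price is the second-highest bid, €128.
Collector X's payoff = €139 − €128 = €11. All other bidders lose, so their payoff is 0.

Payoffs: Collector Y €0, Collector T €0, Collector X €11, Collector J €0, Collector W €0.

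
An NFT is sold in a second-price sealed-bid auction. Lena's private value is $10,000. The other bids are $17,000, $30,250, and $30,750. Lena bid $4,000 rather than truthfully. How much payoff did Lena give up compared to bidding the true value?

The highest competing bid is $30,750.
Bidding truthfully at $10,000: the top bid is $30,750 (a rival), so Lena loses. Payoff = $0.
Bidding $4,000: the top bid is $30,750 (a rival), so Lena loses. Payoff = $0.
Regret = truthful payoff − actual payoff = $0 − $0 = $0.
The bid only affects whether you win, not the price — here both bids land on the same side of the top rival bid, so the deviation is payoff-neutral.

$0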